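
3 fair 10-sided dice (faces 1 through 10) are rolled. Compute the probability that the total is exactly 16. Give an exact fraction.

There are 10^3 = 1000 equally likely outcomes.
The number of ordered 3-tuples from {1,…,10} summing to 16 is 75.
P(sum = 16) = 75/1000 = 3/40.

3/40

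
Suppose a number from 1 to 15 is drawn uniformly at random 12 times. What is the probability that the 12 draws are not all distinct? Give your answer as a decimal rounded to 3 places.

0.998

P(all 12 different) = 15/15 · 14/15 · ··· · 4/15 ≈ 0.002.
P(at least two equal) = 1 − 0.002 = 0.998.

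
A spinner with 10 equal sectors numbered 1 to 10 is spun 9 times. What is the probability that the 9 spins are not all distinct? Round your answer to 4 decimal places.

P(all 9 different) = 10/10 · 9/10 · ··· · 2/10 ≈ 0.0036.
P(at least two equal) = 1 − 0.0036 = 0.9964.

0.9964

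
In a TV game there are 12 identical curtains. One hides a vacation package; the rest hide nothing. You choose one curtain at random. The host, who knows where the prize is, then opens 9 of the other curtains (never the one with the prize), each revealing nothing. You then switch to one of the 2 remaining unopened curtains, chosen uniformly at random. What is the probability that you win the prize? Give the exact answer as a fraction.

Your original curtain holds the prize with probability 1/12, so the other 11 collectively hold it with probability 11/12.
The host can always find 9 empty curtains to open, so the reveals don't change that 11/12; it is now spread over the 2 remaining unopened curtains.
P(win by switching) = (11/12) · (1/2) = 11/24.

11/24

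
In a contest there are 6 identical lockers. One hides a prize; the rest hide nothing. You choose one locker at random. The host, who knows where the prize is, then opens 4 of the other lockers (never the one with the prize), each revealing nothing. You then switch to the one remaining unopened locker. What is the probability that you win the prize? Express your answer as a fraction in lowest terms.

Your original locker holds the prize with probability 1/6, so the other 5 collectively hold it with probability 5/6.
The host can always find 4 empty lockers to open, so the reveals don't change that 5/6; it is now spread over the 1 remaining unopened locker.
P(win by switching) = (5/6) · (1/1) = 5/6.

5/6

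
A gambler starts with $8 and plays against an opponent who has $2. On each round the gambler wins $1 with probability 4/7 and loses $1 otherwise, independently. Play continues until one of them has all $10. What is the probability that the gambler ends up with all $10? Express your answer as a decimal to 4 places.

0.9536

Let r = q/p = (3/7)/(4/7) = 3/4. The recurrence P(i) = p·P(i+1) + q·P(i−1) with P(0)=0, P(10)=1 gives P(i) = (1 − r^i)/(1 − r^10).
P(8) = (1 − (3/4)^8) / (1 − (3/4)^10) = 134800/141361 ≈ 0.9536.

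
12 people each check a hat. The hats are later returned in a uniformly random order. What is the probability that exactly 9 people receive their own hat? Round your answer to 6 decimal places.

0.000001

Choose which 9 of the 12 are fixed: C(12,9) = 220 ways.
The remaining 3 must have no fixed point: D(3) = 2.
P = 220·2/479001600 = 1/1088640 ≈ 0.000001.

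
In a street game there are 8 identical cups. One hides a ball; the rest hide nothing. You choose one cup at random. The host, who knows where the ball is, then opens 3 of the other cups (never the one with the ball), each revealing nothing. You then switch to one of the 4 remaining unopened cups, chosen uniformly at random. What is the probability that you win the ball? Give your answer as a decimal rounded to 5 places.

Your original cup holds the ball with probability 1/8, so the other 7 collectively hold it with probability 7/8.
The host can always find 3 empty cups to open, so the reveals don't change that 7/8; it is now spread over the 4 remaining unopened cups.
P(win by switching) = (7/8) · (1/4) = 7/32 ≈ 0.21875.

0.21875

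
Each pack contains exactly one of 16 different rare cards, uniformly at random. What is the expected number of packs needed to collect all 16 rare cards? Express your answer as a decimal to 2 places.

54.09

After i distinct types are collected, each trial gives a new one with probability (16−i)/16, so the expected wait for the next new type is 16/(16−i).
E = 16/16 + 16/15 + 16/14 + 16/13 + 16/12 + 16/11 + 16/10 + 16/9 + 16/8 + 16/7 + 16/6 + 16/5 + 16/4 + 16/3 + 16/2 + 16/1 = 2436559/45045 ≈ 54.09.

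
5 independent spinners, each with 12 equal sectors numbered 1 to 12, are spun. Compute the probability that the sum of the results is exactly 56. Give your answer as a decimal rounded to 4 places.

There are 12^5 = 248832 equally likely outcomes.
The number of ordered 5-tuples from {1,…,12} summing to 56 is 70.
P(sum = 56) = 70/248832 = 35/124416 ≈ 0.0003.

0.0003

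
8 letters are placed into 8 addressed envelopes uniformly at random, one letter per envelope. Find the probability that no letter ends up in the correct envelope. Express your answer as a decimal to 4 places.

This is the derangement probability: permutations of 8 with no fixed point.
D(8) = 8! · (1 − 1/1! + 1/2! − ··· + (−1)^8/8!) = 14833.
P = 14833/40320 = 2119/5760 ≈ 0.3679.

0.3679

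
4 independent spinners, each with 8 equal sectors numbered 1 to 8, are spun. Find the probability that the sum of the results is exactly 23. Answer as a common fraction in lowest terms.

There are 8^4 = 4096 equally likely outcomes.
The number of ordered 4-tuples from {1,…,8} summing to 23 is 204.
P(sum = 23) = 204/4096 = 51/1024.

51/1024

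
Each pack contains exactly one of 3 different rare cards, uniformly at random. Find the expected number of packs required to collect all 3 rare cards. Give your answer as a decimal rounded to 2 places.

After i distinct types are collected, each trial gives a new one with probability (3−i)/3, so the expected wait for the next new type is 3/(3−i).
E = 3/3 + 3/2 + 3/1 = 11/2 ≈ 5.50.

5.50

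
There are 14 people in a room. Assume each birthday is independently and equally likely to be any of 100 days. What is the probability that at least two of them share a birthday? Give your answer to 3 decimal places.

It's easier to compute the probability that all 14 are distinct.
P(all distinct) = 100/100 · 99/100 · ··· · 87/100 ≈ 0.385.
So the probability of at least one match is 1 − 0.385 = 0.615.

0.615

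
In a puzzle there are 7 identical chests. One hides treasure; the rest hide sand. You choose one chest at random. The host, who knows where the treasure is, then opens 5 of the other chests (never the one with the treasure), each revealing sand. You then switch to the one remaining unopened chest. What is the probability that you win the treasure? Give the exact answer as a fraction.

6/7

Your original chest holds the treasure with probability 1/7, so the other 6 collectively hold it with probability 6/7.
The host can always find 5 empty chests to open, so the reveals don't change that 6/7; it is now spread over the 1 remaining unopened chest.
P(win by switching) = (6/7) · (1/1) = 6/7.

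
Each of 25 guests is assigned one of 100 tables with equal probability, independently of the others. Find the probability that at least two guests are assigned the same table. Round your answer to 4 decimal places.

0.9624

It's easier to compute the probability that all 25 are distinct.
P(all distinct) = 100/100 · 99/100 · ··· · 76/100 ≈ 0.0376.
So the probability of at least one match is 1 − 0.0376 = 0.9624.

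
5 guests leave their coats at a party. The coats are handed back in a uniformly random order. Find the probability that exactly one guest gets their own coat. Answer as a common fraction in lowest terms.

3/8

Choose which one is fixed: C(5,1) = 5 ways.
The remaining 4 must have no fixed point: D(4) = 9.
P = 5·9/120 = 3/8.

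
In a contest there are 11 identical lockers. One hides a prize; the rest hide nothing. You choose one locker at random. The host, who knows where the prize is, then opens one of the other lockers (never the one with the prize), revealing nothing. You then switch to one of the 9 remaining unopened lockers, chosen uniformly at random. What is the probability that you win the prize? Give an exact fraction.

Your original locker holds the prize with probability 1/11, so the other 10 collectively hold it with probability 10/11.
The host can always find an empty locker to open, so this doesn't change that 10/11; it is now spread over the 9 remaining unopened lockers.
P(win by switching) = (10/11) · (1/9) = 10/99.

10/99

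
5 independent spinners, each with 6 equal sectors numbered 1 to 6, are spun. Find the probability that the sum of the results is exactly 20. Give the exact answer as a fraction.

There are 6^5 = 7776 equally likely outcomes.
The number of ordered 5-tuples from {1,…,6} summing to 20 is 651.
P(sum = 20) = 651/7776 = 217/2592.

217/2592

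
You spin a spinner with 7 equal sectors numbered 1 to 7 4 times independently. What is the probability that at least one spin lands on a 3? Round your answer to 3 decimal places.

P(no spin lands on a 3) = (6/7)^4 ≈ 0.540.
P(at least one) = 1 − 0.540 = 0.460.

0.460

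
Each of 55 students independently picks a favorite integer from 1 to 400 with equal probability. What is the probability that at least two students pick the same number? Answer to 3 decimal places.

It's easier to compute the probability that all 55 are distinct.
P(all distinct) = 400/400 · 399/400 · ··· · 346/400 ≈ 0.020.
So the probability of at least one match is 1 − 0.020 = 0.980.

0.980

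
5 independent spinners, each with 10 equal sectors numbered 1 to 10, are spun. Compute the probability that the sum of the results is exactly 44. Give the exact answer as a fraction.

There are 10^5 = 100000 equally likely outcomes.
The number of ordered 5-tuples from {1,…,10} summing to 44 is 210.
P(sum = 44) = 210/100000 = 21/10000.

21/10000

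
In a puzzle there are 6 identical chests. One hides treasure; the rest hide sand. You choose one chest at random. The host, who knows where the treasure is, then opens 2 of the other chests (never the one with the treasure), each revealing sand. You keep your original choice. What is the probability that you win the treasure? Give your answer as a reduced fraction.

The host can always open 2 empty chests regardless of your choice, so the reveals give no information about your original chest.
P(win by staying) = 1/6.

1/6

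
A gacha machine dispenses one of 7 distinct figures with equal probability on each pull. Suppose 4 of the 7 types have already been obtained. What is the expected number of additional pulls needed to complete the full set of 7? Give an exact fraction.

77/6

Starting from 4 distinct types, each trial gives a new one with probability (7−i)/7 when i types are held, so the wait for the next new type is 7/(7−i).
E = 7/3 + 7/2 + 7/1 = 77/6.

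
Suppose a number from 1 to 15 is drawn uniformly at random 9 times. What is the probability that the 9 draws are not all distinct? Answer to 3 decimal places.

P(all 9 different) = 15/15 · 14/15 · ··· · 7/15 ≈ 0.047.
P(at least two equal) = 1 − 0.047 = 0.953.

0.953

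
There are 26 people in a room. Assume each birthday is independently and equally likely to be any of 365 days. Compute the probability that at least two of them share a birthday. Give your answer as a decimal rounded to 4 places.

0.5982

It's easier to compute the probability that all 26 are distinct.
P(all distinct) = 365/365 · 364/365 · ··· · 340/365 ≈ 0.4018.
So the probability of at least one match is 1 − 0.4018 = 0.5982.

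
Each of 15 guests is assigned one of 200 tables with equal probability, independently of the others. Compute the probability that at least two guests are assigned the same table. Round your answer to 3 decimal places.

It's easier to compute the probability that all 15 are distinct.
P(all distinct) = 200/200 · 199/200 · ··· · 186/200 ≈ 0.584.
So the probability of at least one match is 1 − 0.584 = 0.416.

0.416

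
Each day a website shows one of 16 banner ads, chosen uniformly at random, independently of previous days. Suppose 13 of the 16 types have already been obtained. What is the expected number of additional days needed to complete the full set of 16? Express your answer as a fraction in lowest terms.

88/3

Starting from 13 distinct types, each trial gives a new one with probability (16−i)/16 when i types are held, so the wait for the next new type is 16/(16−i).
E = 16/3 + 16/2 + 16/1 = 88/3.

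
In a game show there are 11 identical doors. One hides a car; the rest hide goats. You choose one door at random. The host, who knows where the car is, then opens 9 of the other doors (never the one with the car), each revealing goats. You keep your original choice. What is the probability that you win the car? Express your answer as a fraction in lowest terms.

The host can always open 9 empty doors regardless of your choice, so the reveals give no information about your original door.
P(win by staying) = 1/11.

1/11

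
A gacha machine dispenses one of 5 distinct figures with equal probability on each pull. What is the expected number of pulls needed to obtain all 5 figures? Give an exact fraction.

After i distinct types are collected, each trial gives a new one with probability (5−i)/5, so the expected wait for the next new type is 5/(5−i).
E = 5/5 + 5/4 + 5/3 + 5/2 + 5/1 = 137/12.

137/12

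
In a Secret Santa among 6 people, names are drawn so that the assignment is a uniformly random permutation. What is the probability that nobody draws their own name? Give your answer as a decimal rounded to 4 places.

This is the derangement probability: permutations of 6 with no fixed point.
D(6) = 6! · (1 − 1/1! + 1/2! − ··· + (−1)^6/6!) = 265.
P = 265/720 = 53/144 ≈ 0.3681.

0.3681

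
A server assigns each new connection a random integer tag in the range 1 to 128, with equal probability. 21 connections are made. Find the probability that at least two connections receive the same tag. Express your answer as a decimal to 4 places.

0.8238

It's easier to compute the probability that all 21 are distinct.
P(all distinct) = 128/128 · 127/128 · ··· · 108/128 ≈ 0.1762.
So the probability of at least one match is 1 − 0.1762 = 0.8238.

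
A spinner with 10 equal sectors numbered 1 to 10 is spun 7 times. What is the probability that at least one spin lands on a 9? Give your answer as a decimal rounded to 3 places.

P(no spin lands on a 9) = (9/10)^7 ≈ 0.478.
P(at least one) = 1 − 0.478 = 0.522.

0.522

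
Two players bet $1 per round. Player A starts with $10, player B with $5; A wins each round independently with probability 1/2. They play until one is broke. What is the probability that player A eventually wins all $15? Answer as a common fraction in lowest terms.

With a fair step, P(i) = ½P(i−1) + ½P(i+1) with P(0)=0, P(15)=1 has the linear solution P(i) = i/15.
P(10) = 10/15 = 2/3.

2/3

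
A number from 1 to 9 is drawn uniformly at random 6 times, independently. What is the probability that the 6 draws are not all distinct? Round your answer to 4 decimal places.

0.8862

P(all 6 different) = 9/9 · 8/9 · ··· · 4/9 ≈ 0.1138.
P(at least two equal) = 1 − 0.1138 = 0.8862.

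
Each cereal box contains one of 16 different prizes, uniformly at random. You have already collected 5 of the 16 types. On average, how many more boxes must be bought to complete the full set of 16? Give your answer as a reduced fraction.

167422/3465

Starting from 5 distinct types, each trial gives a new one with probability (16−i)/16 when i types are held, so the wait for the next new type is 16/(16−i).
E = 16/11 + 16/10 + 16/9 + 16/8 + 16/7 + 16/6 + 16/5 + 16/4 + 16/3 + 16/2 + 16/1 = 167422/3465.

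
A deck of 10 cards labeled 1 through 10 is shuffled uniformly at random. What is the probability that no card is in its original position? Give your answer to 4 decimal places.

This is the derangement probability: permutations of 10 with no fixed point.
D(10) = 10! · (1 − 1/1! + 1/2! − ··· + (−1)^10/10!) = 1334961.
P = 1334961/3628800 = 16481/44800 ≈ 0.3679.

0.3679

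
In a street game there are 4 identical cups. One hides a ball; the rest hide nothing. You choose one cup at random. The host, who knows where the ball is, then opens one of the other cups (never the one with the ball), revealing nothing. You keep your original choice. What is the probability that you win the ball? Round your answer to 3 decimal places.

0.250

The host can always open an empty cup regardless of your choice, so this gives no information about your original cup.
P(win by staying) = 1/4 ≈ 0.250.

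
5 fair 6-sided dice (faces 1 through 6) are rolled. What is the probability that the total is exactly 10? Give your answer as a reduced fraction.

7/432

There are 6^5 = 7776 equally likely outcomes.
The number of ordered 5-tuples from {1,…,6} summing to 10 is 126.
P(sum = 10) = 126/7776 = 7/432.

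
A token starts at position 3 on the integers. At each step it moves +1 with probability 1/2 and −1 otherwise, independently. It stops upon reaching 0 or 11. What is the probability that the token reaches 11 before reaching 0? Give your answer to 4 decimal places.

0.2727

With a fair step, P(i) = ½P(i−1) + ½P(i+1) with P(0)=0, P(11)=1 has the linear solution P(i) = i/11.
P(3) = 3/11 ≈ 0.2727.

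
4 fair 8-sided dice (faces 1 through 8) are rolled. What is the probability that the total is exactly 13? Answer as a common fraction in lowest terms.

There are 8^4 = 4096 equally likely outcomes.
The number of ordered 4-tuples from {1,…,8} summing to 13 is 204.
P(sum = 13) = 204/4096 = 51/1024.

51/1024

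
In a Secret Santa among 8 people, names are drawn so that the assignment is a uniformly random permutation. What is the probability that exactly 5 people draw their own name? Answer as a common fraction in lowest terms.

Choose which 5 of the 8 are fixed: C(8,5) = 56 ways.
The remaining 3 must have no fixed point: D(3) = 2.
P = 56·2/40320 = 1/360.

1/360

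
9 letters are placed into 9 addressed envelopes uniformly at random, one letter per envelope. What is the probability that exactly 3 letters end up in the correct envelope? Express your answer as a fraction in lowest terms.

Choose which 3 of the 9 are fixed: C(9,3) = 84 ways.
The remaining 6 must have no fixed point: D(6) = 265.
P = 84·265/362880 = 53/864.

53/864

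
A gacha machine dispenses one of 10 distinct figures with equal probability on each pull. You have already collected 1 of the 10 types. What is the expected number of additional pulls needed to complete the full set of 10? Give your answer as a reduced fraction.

7129/252

Starting from 1 distinct type, each trial gives a new one with probability (10−i)/10 when i types are held, so the wait for the next new type is 10/(10−i).
E = 10/9 + 10/8 + 10/7 + 10/6 + 10/5 + 10/4 + 10/3 + 10/2 + 10/1 = 7129/252.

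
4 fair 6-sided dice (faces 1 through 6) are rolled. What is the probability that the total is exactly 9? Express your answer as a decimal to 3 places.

0.043

There are 6^4 = 1296 equally likely outcomes.
The number of ordered 4-tuples from {1,…,6} summing to 9 is 56.
P(sum = 9) = 56/1296 = 7/162 ≈ 0.043.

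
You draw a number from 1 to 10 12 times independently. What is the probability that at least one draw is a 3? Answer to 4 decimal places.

0.7176

P(no draw is a 3) = (9/10)^12 ≈ 0.2824.
P(at least one) = 1 − 0.2824 = 0.7176.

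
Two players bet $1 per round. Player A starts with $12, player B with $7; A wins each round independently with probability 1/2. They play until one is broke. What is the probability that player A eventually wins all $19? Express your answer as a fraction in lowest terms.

12/19

With a fair step, P(i) = ½P(i−1) + ½P(i+1) with P(0)=0, P(19)=1 has the linear solution P(i) = i/19.
P(12) = 12/19.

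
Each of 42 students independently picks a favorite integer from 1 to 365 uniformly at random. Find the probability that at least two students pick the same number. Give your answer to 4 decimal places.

It's easier to compute the probability that all 42 are distinct.
P(all distinct) = 365/365 · 364/365 · ··· · 324/365 ≈ 0.0860.
So the probability of at least one match is 1 − 0.0860 = 0.9140.

0.9140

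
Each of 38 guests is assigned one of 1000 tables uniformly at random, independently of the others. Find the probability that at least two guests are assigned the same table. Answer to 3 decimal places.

0.509

It's easier to compute the probability that all 38 are distinct.
P(all distinct) = 1000/1000 · 999/1000 · ··· · 963/1000 ≈ 0.491.
So the probability of at least one match is 1 − 0.491 = 0.509.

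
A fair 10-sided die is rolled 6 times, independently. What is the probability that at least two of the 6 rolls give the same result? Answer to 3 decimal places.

0.849

P(all 6 different) = 10/10 · 9/10 · ··· · 5/10 ≈ 0.151.
P(at least two equal) = 1 − 0.151 = 0.849.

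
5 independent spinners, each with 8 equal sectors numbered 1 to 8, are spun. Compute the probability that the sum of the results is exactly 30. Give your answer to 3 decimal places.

There are 8^5 = 32768 equally likely outcomes.
The number of ordered 5-tuples from {1,…,8} summing to 30 is 926.
P(sum = 30) = 926/32768 = 463/16384 ≈ 0.028.

0.028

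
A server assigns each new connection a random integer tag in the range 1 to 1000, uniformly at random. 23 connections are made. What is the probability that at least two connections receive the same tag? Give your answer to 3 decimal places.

0.225

It's easier to compute the probability that all 23 are distinct.
P(all distinct) = 1000/1000 · 999/1000 · ··· · 978/1000 ≈ 0.775.
So the probability of at least one match is 1 − 0.775 = 0.225.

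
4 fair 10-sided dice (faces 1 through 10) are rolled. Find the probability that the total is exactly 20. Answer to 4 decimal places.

0.0633

There are 10^4 = 10000 equally likely outcomes.
The number of ordered 4-tuples from {1,…,10} summing to 20 is 633.
P(sum = 20) = 633/10000 ≈ 0.0633.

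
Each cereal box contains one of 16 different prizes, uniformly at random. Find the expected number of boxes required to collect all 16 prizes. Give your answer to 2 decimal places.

54.09

After i distinct types are collected, each trial gives a new one with probability (16−i)/16, so the expected wait for the next new type is 16/(16−i).
E = 16/16 + 16/15 + 16/14 + 16/13 + 16/12 + 16/11 + 16/10 + 16/9 + 16/8 + 16/7 + 16/6 + 16/5 + 16/4 + 16/3 + 16/2 + 16/1 = 2436559/45045 ≈ 54.09.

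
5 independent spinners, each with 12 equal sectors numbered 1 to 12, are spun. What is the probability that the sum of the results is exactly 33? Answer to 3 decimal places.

0.050

There are 12^5 = 248832 equally likely outcomes.
The number of ordered 5-tuples from {1,…,12} summing to 33 is 12435.
P(sum = 33) = 12435/248832 = 4145/82944 ≈ 0.050.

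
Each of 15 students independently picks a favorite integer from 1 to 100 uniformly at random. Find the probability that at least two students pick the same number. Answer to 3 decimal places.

0.669

It's easier to compute the probability that all 15 are distinct.
P(all distinct) = 100/100 · 99/100 · ··· · 86/100 ≈ 0.331.
So the probability of at least one match is 1 − 0.331 = 0.669.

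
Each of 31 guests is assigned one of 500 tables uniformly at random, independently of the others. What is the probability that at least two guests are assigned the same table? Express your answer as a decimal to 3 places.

It's easier to compute the probability that all 31 are distinct.
P(all distinct) = 500/500 · 499/500 · ··· · 470/500 ≈ 0.387.
So the probability of at least one match is 1 − 0.387 = 0.613.

0.613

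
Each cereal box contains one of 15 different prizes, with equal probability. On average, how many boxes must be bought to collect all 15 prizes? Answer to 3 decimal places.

After i distinct types are collected, each trial gives a new one with probability (15−i)/15, so the expected wait for the next new type is 15/(15−i).
E = 15/15 + 15/14 + 15/13 + 15/12 + 15/11 + 15/10 + 15/9 + 15/8 + 15/7 + 15/6 + 15/5 + 15/4 + 15/3 + 15/2 + 15/1 = 1195757/24024 ≈ 49.773.

49.773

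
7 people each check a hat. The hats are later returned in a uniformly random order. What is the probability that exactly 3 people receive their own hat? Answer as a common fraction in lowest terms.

1/16

Choose which 3 of the 7 are fixed: C(7,3) = 35 ways.
The remaining 4 must have no fixed point: D(4) = 9.
P = 35·9/5040 = 1/16.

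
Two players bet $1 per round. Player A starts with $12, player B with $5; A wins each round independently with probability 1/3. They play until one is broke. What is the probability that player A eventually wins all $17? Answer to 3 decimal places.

0.031

Let r = q/p = (2/3)/(1/3) = 2. The recurrence P(i) = p·P(i+1) + q·P(i−1) with P(0)=0, P(17)=1 gives P(i) = (1 − r^i)/(1 − r^17).
P(12) = (1 − (2)^12) / (1 − (2)^17) = 4095/131071 ≈ 0.031.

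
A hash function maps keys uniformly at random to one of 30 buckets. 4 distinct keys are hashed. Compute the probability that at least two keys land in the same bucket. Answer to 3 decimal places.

It's easier to compute the probability that all 4 are distinct.
P(all distinct) = 30/30 · 29/30 · ··· · 27/30 ≈ 0.812.
So the probability of at least one match is 1 − 0.812 = 0.188.

0.188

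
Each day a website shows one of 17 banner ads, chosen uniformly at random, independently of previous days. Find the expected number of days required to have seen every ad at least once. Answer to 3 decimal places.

58.472

After i distinct types are collected, each trial gives a new one with probability (17−i)/17, so the expected wait for the next new type is 17/(17−i).
E = 17/17 + 17/16 + 17/15 + 17/14 + 17/13 + 17/12 + 17/11 + 17/10 + 17/9 + 17/8 + 17/7 + 17/6 + 17/5 + 17/4 + 17/3 + 17/2 + 17/1 = 42142223/720720 ≈ 58.472.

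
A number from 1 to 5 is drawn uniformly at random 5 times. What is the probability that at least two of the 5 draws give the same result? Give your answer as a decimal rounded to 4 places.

P(all 5 different) = 5/5 · 4/5 · ··· · 1/5 ≈ 0.0384.
P(at least two equal) = 1 − 0.0384 = 0.9616.

0.9616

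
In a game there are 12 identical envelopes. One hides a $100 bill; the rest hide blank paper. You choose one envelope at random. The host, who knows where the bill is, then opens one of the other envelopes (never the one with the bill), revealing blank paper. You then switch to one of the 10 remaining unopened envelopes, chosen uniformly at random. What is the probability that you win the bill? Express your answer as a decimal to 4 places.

0.0917

Your original envelope holds the bill with probability 1/12, so the other 11 collectively hold it with probability 11/12.
The host can always find an empty envelope to open, so this doesn't change that 11/12; it is now spread over the 10 remaining unopened envelopes.
P(win by switching) = (11/12) · (1/10) = 11/120 ≈ 0.0917.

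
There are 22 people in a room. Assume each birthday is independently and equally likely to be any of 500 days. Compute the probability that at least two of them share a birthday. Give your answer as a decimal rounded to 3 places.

It's easier to compute the probability that all 22 are distinct.
P(all distinct) = 500/500 · 499/500 · ··· · 479/500 ≈ 0.626.
So the probability of at least one match is 1 − 0.626 = 0.374.

0.374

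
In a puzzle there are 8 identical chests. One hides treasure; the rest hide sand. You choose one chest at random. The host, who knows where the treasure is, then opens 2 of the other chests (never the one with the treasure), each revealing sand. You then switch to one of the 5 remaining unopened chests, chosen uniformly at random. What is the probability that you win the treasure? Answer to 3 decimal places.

Your original chest holds the treasure with probability 1/8, so the other 7 collectively hold it with probability 7/8.
The host can always find 2 empty chests to open, so the reveals don't change that 7/8; it is now spread over the 5 remaining unopened chests.
P(win by switching) = (7/8) · (1/5) = 7/40 ≈ 0.175.

0.175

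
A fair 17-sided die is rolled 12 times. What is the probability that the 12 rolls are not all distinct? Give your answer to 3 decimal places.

0.995

P(all 12 different) = 17/17 · 16/17 · ··· · 6/17 ≈ 0.005.
P(at least two equal) = 1 − 0.005 = 0.995.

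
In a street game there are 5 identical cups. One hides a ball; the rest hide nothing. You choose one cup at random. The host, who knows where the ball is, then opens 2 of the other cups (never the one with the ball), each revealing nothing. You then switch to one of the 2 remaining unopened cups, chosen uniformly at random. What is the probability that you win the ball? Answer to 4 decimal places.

0.4000

Your original cup holds the ball with probability 1/5, so the other 4 collectively hold it with probability 4/5.
The host can always find 2 empty cups to open, so the reveals don't change that 4/5; it is now spread over the 2 remaining unopened cups.
P(win by switching) = (4/5) · (1/2) = 2/5 ≈ 0.4000.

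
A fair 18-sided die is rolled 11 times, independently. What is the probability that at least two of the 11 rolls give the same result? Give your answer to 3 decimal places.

0.980

P(all 11 different) = 18/18 · 17/18 · ··· · 8/18 ≈ 0.020.
P(at least two equal) = 1 − 0.020 = 0.980.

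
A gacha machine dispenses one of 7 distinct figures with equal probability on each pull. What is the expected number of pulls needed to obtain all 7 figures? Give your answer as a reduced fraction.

363/20

After i distinct types are collected, each trial gives a new one with probability (7−i)/7, so the expected wait for the next new type is 7/(7−i).
E = 7/7 + 7/6 + 7/5 + 7/4 + 7/3 + 7/2 + 7/1 = 363/20.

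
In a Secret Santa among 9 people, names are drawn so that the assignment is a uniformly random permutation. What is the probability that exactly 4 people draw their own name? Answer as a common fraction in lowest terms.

11/720

Choose which 4 of the 9 are fixed: C(9,4) = 126 ways.
The remaining 5 must have no fixed point: D(5) = 44.
P = 126·44/362880 = 11/720.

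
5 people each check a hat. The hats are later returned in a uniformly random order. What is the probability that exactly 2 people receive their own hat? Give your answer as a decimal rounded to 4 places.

0.1667

Choose which 2 of the 5 are fixed: C(5,2) = 10 ways.
The remaining 3 must have no fixed point: D(3) = 2.
P = 10·2/120 = 1/6 ≈ 0.1667.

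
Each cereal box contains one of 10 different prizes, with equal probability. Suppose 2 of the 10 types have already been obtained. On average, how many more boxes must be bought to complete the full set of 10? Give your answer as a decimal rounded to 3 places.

Starting from 2 distinct types, each trial gives a new one with probability (10−i)/10 when i types are held, so the wait for the next new type is 10/(10−i).
E = 10/8 + 10/7 + 10/6 + 10/5 + 10/4 + 10/3 + 10/2 + 10/1 = 761/28 ≈ 27.179.

27.179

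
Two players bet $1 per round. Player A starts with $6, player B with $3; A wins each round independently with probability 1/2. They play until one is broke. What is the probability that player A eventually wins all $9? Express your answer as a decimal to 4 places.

With a fair step, P(i) = ½P(i−1) + ½P(i+1) with P(0)=0, P(9)=1 has the linear solution P(i) = i/9.
P(6) = 6/9 = 2/3 ≈ 0.6667.

0.6667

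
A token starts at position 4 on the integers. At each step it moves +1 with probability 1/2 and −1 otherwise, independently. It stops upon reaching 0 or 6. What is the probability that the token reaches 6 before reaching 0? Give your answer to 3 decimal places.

0.667

With a fair step, P(i) = ½P(i−1) + ½P(i+1) with P(0)=0, P(6)=1 has the linear solution P(i) = i/6.
P(4) = 4/6 = 2/3 ≈ 0.667.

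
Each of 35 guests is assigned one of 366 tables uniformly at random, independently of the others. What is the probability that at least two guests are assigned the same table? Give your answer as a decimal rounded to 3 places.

0.813

It's easier to compute the probability that all 35 are distinct.
P(all distinct) = 366/366 · 365/366 · ··· · 332/366 ≈ 0.187.
So the probability of at least one match is 1 − 0.187 = 0.813.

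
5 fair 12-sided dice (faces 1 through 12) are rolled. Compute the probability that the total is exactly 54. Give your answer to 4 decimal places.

0.0008

There are 12^5 = 248832 equally likely outcomes.
The number of ordered 5-tuples from {1,…,12} summing to 54 is 210.
P(sum = 54) = 210/248832 = 35/41472 ≈ 0.0008.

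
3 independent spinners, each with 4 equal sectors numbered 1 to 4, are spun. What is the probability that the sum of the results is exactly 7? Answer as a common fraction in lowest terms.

3/16

There are 4^3 = 64 equally likely outcomes.
The number of ordered 3-tuples from {1,…,4} summing to 7 is 12.
P(sum = 7) = 12/64 = 3/16.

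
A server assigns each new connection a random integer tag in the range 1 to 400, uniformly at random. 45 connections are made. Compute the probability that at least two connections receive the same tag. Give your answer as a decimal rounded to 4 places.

It's easier to compute the probability that all 45 are distinct.
P(all distinct) = 400/400 · 399/400 · ··· · 356/400 ≈ 0.0764.
So the probability of at least one match is 1 − 0.0764 = 0.9236.

0.9236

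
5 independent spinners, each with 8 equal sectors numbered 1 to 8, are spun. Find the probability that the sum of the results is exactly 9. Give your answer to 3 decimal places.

There are 8^5 = 32768 equally likely outcomes.
The number of ordered 5-tuples from {1,…,8} summing to 9 is 70.
P(sum = 9) = 70/32768 = 35/16384 ≈ 0.002.

0.002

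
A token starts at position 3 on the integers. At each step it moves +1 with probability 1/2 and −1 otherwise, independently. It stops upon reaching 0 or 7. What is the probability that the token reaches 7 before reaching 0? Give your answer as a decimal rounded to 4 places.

0.4286

With a fair step, P(i) = ½P(i−1) + ½P(i+1) with P(0)=0, P(7)=1 has the linear solution P(i) = i/7.
P(3) = 3/7 ≈ 0.4286.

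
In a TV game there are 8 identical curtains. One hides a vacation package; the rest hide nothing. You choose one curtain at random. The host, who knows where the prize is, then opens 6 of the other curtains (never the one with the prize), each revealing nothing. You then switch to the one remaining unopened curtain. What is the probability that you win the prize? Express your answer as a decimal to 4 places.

Your original curtain holds the prize with probability 1/8, so the other 7 collectively hold it with probability 7/8.
The host can always find 6 empty curtains to open, so the reveals don't change that 7/8; it is now spread over the 1 remaining unopened curtain.
P(win by switching) = (7/8) · (1/1) = 7/8 ≈ 0.8750.

0.8750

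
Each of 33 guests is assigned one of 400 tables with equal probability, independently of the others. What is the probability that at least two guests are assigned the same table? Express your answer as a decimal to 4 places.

It's easier to compute the probability that all 33 are distinct.
P(all distinct) = 400/400 · 399/400 · ··· · 368/400 ≈ 0.2574.
So the probability of at least one match is 1 − 0.2574 = 0.7426.

0.7426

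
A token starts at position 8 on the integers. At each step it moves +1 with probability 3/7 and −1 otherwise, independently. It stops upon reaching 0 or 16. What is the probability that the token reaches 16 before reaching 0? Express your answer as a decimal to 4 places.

0.0910

Let r = q/p = (4/7)/(3/7) = 4/3. The recurrence P(i) = p·P(i+1) + q·P(i−1) with P(0)=0, P(16)=1 gives P(i) = (1 − r^i)/(1 − r^16).
P(8) = (1 − (4/3)^8) / (1 − (4/3)^16) = 6561/72097 ≈ 0.0910.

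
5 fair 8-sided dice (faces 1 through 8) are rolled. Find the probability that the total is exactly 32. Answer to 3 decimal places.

0.015

There are 8^5 = 32768 equally likely outcomes.
The number of ordered 5-tuples from {1,…,8} summing to 32 is 490.
P(sum = 32) = 490/32768 = 245/16384 ≈ 0.015.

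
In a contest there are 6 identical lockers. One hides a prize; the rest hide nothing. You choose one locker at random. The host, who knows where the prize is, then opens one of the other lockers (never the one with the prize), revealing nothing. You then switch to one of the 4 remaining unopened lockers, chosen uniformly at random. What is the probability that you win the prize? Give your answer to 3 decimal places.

Your original locker holds the prize with probability 1/6, so the other 5 collectively hold it with probability 5/6.
The host can always find an empty locker to open, so this doesn't change that 5/6; it is now spread over the 4 remaining unopened lockers.
P(win by switching) = (5/6) · (1/4) = 5/24 ≈ 0.208.

0.208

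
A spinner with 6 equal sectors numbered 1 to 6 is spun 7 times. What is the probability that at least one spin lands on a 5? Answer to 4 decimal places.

P(no spin lands on a 5) = (5/6)^7 ≈ 0.2791.
P(at least one) = 1 − 0.2791 = 0.7209.

0.7209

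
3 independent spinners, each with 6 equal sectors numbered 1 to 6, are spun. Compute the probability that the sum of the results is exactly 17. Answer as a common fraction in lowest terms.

1/72

There are 6^3 = 216 equally likely outcomes.
The number of ordered 3-tuples from {1,…,6} summing to 17 is 3.
P(sum = 17) = 3/216 = 1/72.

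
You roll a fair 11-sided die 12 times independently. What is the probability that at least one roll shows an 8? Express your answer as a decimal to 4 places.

0.6814

P(no roll shows an 8) = (10/11)^12 ≈ 0.3186.
P(at least one) = 1 − 0.3186 = 0.6814.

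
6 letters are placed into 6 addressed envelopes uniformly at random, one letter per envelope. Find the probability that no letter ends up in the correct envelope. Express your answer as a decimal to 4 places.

This is the derangement probability: permutations of 6 with no fixed point.
D(6) = 6! · (1 − 1/1! + 1/2! − ··· + (−1)^6/6!) = 265.
P = 265/720 = 53/144 ≈ 0.3681.

0.3681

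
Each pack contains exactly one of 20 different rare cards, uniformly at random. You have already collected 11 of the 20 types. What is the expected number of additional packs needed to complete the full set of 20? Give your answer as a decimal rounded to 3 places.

Starting from 11 distinct types, each trial gives a new one with probability (20−i)/20 when i types are held, so the wait for the next new type is 20/(20−i).
E = 20/9 + 20/8 + 20/7 + 20/6 + 20/5 + 20/4 + 20/3 + 20/2 + 20/1 = 7129/126 ≈ 56.579.

56.579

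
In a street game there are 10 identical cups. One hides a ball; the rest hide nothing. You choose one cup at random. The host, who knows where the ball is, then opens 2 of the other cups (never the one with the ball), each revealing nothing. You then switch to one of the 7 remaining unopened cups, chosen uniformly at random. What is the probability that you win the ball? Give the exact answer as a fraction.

9/70

Your original cup holds the ball with probability 1/10, so the other 9 collectively hold it with probability 9/10.
The host can always find 2 empty cups to open, so the reveals don't change that 9/10; it is now spread over the 7 remaining unopened cups.
P(win by switching) = (9/10) · (1/7) = 9/70.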